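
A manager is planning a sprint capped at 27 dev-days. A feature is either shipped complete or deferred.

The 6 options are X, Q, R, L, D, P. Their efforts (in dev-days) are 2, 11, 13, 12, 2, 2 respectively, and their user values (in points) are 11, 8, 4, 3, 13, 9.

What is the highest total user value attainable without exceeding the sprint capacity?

Treat it as a binary knapsack problem.
X + L + D + P: effort 2 + 12 + 2 + 2 = 18 ≤ 27, user value 11 + 3 + 13 + 9 = 36.
X + R + D + P: effort 2 + 13 + 2 + 2 = 19 ≤ 27, user value 11 + 4 + 13 + 9 = 37.
X + Q + D + P: effort 2 + 11 + 2 + 2 = 17 ≤ 27, user value 11 + 8 + 13 + 9 = 41.
Best is X, Q, D, and P with total user value 41.

41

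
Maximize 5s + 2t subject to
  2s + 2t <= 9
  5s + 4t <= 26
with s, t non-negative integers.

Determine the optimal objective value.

20

Relaxing integrality, the LP optimum is 22.50 at (s,t) = (4.5, 0), which is not an integer point.
(s,t)=(4,0) is feasible, giving 20.
(s,t)=(3,1) is feasible, giving 17.
(s,t)=(3,0) is feasible, giving 15.
Maximum is 20 at (s,t)=(4,0).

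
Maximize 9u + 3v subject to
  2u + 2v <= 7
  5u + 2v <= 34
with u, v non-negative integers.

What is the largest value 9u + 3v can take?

Relaxing integrality, the LP optimum is 31.50 at (u,v) = (3.5, 0), which is not an integer point.
(u,v)=(3,0): 2·3+2·0=6≤7, 5·3+2·0=15≤34, objective 27.
(u,v)=(2,1): 2·2+2·1=6≤7, 5·2+2·1=12≤34, objective 21.
(u,v)=(2,0): 2·2+2·0=4≤7, 5·2+2·0=10≤34, objective 18.
No feasible integer point exceeds 27.

27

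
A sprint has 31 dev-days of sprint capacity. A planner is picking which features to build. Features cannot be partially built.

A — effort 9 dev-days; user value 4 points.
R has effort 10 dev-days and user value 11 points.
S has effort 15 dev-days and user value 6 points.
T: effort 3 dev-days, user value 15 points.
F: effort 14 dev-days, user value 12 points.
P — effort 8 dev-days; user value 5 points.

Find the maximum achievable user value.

Allowing fractional choices, the relaxed optimum would be about 40.5, but features are indivisible.
A + R + T + P: effort 9 + 10 + 3 + 8 = 30 ≤ 31, user value 4 + 11 + 15 + 5 = 35.
R + T + F: effort 10 + 3 + 14 = 27 ≤ 31, user value 11 + 15 + 12 = 38.
T + F + P: effort 3 + 14 + 8 = 25 ≤ 31, user value 15 + 12 + 5 = 32.
Best is R, T, and F with total user value 38.

38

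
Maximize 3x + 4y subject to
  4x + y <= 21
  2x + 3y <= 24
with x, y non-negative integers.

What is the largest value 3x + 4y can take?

(x,y)=(3,6): 4·3+1·6=18≤21, 2·3+3·6=24≤24, objective 33.
(x,y)=(4,5): 4·4+1·5=21≤21, 2·4+3·5=23≤24, objective 32.
(x,y)=(2,6): 4·2+1·6=14≤21, 2·2+3·6=22≤24, objective 30.
Maximum is 33 at (x,y)=(3,6).

33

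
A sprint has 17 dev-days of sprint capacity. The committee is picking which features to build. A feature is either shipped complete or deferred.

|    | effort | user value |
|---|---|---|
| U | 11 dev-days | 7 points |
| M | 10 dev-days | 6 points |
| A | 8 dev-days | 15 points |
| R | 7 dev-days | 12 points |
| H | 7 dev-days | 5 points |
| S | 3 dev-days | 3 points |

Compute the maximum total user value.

This is a 0-1 knapsack instance.
A + R: effort 8 + 7 = 15 ≤ 17, user value 15 + 12 = 27.
R + H + S: effort 7 + 7 + 3 = 17 ≤ 17, user value 12 + 5 + 3 = 20.
A + H: effort 8 + 7 = 15 ≤ 17, user value 15 + 5 = 20.
Best is A and R with total user value 27.

27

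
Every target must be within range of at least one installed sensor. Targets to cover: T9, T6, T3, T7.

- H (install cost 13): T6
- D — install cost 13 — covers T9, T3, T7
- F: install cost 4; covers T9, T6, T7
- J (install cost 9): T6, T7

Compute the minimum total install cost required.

17

Choose D and F: together they cover T9, T6, T3, T7 — every target.
Total install cost: 13 + 4 = 17.
No cover costs less than 17.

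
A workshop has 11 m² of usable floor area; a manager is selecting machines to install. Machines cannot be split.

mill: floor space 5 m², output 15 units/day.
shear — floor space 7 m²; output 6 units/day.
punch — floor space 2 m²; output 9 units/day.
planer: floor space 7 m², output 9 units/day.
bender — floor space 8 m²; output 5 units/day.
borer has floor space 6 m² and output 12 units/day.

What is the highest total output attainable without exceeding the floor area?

Treat it as a binary knapsack problem.
Allowing fractional choices, the relaxed optimum would be about 32.0, but machines are indivisible.
punch + borer: floor space 2 + 6 = 8 ≤ 11, output 9 + 12 = 21.
mill + borer: floor space 5 + 6 = 11 ≤ 11, output 15 + 12 = 27.
mill + punch: floor space 5 + 2 = 7 ≤ 11, output 15 + 9 = 24.
Best is mill and borer with total output 27.

27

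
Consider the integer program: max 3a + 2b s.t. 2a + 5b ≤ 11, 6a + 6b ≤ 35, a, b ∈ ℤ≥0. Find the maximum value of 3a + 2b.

(a,b)=(5,0) is feasible, giving 15.
(a,b)=(4,0) is feasible, giving 12.
The best lattice point is (5,0), giving 15.

15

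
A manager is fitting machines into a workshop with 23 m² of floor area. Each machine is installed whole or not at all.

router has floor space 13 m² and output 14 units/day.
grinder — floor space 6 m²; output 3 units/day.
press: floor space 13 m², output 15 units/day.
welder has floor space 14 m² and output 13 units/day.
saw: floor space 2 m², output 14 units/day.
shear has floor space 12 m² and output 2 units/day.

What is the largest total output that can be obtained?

This is an integer program with binary decision variables.
Take grinder, press, and saw: floor space 6 + 13 + 2 = 21 ≤ 23, output 3 + 15 + 14 = 32.
No other feasible combination does better.

32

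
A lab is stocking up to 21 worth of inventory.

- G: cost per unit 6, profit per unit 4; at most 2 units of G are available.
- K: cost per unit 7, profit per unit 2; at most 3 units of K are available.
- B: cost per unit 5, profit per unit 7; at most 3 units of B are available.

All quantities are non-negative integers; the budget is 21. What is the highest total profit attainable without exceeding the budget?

25

This is a bounded integer knapsack.
1×G and 3×B: cost 21 ≤ 21, profit 1·4 + 3·7 = 25.
3×B: cost 15 ≤ 21, profit 3·7 = 21.
Best is 25.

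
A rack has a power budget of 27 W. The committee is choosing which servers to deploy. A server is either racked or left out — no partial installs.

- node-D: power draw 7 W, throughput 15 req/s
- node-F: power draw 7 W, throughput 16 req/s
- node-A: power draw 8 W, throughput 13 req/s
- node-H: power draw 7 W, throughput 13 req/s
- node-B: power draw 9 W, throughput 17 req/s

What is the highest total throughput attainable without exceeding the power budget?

Allowing fractional choices, the relaxed optimum would be about 55.4, but servers are indivisible.
node-F + node-A + node-B: power draw 7 + 8 + 9 = 24 ≤ 27, throughput 16 + 13 + 17 = 46.
node-D + node-F + node-B: power draw 7 + 7 + 9 = 23 ≤ 27, throughput 15 + 16 + 17 = 48.
node-F + node-H + node-B: power draw 7 + 7 + 9 = 23 ≤ 27, throughput 16 + 13 + 17 = 46.
Best is node-D, node-F, and node-B with total throughput 48.

48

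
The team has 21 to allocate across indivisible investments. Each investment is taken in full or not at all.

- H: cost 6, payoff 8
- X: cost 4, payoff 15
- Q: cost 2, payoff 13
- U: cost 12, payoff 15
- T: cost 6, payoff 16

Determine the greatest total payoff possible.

Allowing fractional choices, the relaxed optimum would be about 55.8, but investments are indivisible.
X + Q + T: cost 4 + 2 + 6 = 12 ≤ 21, payoff 15 + 13 + 16 = 44.
H + X + Q + T: cost 6 + 4 + 2 + 6 = 18 ≤ 21, payoff 8 + 15 + 13 + 16 = 52.
Best is H, X, Q, and T with total payoff 52.

52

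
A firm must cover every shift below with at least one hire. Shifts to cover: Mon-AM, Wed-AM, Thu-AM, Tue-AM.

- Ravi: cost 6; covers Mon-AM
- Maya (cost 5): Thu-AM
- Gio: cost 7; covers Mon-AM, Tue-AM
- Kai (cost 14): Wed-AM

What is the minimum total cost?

26

Choose Maya, Gio, and Kai: together they cover Mon-AM, Wed-AM, Thu-AM, Tue-AM — every shift.
Total cost: 5 + 7 + 14 = 26.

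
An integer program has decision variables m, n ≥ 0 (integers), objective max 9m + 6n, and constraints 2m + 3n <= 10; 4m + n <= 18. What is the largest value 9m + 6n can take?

36

The continuous relaxation peaks at (4.4, 0.4) with value 42.00; rounding to a feasible lattice point costs some objective.
(m,n)=(4,0): 2·4+3·0=8≤10, 4·4+1·0=16≤18, objective 36.
(m,n)=(3,1): 2·3+3·1=9≤10, 4·3+1·1=13≤18, objective 33.
(m,n)=(3,0): 2·3+3·0=6≤10, 4·3+1·0=12≤18, objective 27.
Maximum is 36 at (m,n)=(4,0).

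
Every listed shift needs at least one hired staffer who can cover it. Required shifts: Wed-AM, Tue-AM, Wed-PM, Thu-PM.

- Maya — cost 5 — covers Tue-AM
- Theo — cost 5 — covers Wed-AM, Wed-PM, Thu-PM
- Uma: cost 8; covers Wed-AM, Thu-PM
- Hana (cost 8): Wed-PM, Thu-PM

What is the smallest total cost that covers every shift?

10

Choose Maya and Theo: together they cover Wed-AM, Tue-AM, Wed-PM, Thu-PM — every shift.
Total cost: 5 + 5 = 10.
No cover costs less than 10.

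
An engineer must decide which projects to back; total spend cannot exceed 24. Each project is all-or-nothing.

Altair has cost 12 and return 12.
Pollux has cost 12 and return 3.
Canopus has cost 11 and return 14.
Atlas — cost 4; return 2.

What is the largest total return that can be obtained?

26

Take Altair and Canopus: cost 12 + 11 = 23 ≤ 24, return 12 + 14 = 26.
No other feasible combination does better.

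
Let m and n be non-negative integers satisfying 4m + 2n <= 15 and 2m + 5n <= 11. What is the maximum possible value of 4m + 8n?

20

Relaxing integrality, the LP optimum is 20.25 at (m,n) = (3.31, 0.875), which is not an integer point.
(m,n)=(3,1): 4·3+2·1=14≤15, 2·3+5·1=11≤11, objective 20.
(m,n)=(2,1): 4·2+2·1=10≤15, 2·2+5·1=9≤11, objective 16.
(m,n)=(3,0): 4·3+2·0=12≤15, 2·3+5·0=6≤11, objective 12.
(m,n)=(2,0): 4·2+2·0=8≤15, 2·2+5·0=4≤11, objective 8.
No feasible integer point exceeds 20.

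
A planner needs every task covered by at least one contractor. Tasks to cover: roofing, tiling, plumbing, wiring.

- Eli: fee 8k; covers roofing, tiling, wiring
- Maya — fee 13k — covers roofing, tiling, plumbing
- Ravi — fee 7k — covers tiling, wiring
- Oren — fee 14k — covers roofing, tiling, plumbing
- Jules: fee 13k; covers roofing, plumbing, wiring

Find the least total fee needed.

This is an integer covering problem.
The greedy cost-per-new-task heuristic would pick Eli and Maya for 21, but a cheaper cover exists.
Choose Maya and Ravi: together they cover roofing, tiling, plumbing, wiring — every task.
Total fee: 13 + 7 = 20.
No cover costs less than 20.

20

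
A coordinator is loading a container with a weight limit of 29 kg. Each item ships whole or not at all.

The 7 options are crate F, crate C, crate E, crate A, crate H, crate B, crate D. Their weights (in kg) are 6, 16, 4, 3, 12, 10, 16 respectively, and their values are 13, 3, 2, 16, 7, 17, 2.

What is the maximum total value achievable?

48

Allowing fractional choices, the relaxed optimum would be about 51.8, but items are indivisible.
crate F + crate E + crate A + crate B: weight 6 + 4 + 3 + 10 = 23 ≤ 29, value 13 + 2 + 16 + 17 = 48.
crate F + crate A + crate B: weight 6 + 3 + 10 = 19 ≤ 29, value 13 + 16 + 17 = 46.
Best is crate F, crate E, crate A, and crate B with total value 48.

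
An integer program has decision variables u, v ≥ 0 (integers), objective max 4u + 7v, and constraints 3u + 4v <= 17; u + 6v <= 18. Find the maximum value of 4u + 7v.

(u,v)=(3,2) is feasible, giving 26.
(u,v)=(4,1) is feasible, giving 23.
(u,v)=(2,2) is feasible, giving 22.
(u,v)=(3,1) is feasible, giving 19.
No feasible integer point exceeds 26.

26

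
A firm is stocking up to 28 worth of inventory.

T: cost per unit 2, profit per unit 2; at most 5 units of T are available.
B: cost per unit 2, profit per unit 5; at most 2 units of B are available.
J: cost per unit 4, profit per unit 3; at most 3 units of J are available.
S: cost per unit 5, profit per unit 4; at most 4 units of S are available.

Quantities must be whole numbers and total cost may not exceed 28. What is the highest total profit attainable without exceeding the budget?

B has the best ratio (5/2); taking only B gives at most 2×5 = 10 (stopped by the supply cap of 2).
Mixing does better — 5×T, 2×B, 1×J, and 2×S: cost 28 ≤ 28, profit 5·2 + 2·5 + 1·3 + 2·4 = 31.

31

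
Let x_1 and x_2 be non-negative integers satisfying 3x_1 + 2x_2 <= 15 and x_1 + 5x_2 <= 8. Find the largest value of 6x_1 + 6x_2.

30

(x_1,x_2)=(5,0) is feasible, giving 30.
(x_1,x_2)=(3,1) is feasible, giving 24.
(x_1,x_2)=(4,0) is feasible, giving 24.
(x_1,x_2)=(3,0) is feasible, giving 18.
The best lattice point is (5,0), giving 30.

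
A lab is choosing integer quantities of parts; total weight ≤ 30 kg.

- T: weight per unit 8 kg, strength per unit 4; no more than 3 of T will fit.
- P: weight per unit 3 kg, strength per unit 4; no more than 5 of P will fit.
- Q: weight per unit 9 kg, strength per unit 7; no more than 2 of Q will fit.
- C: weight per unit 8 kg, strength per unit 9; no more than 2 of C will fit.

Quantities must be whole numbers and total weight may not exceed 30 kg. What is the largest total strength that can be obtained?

P has the best ratio (4/3); taking only P gives at most 5×4 = 20 (stopped by the supply cap of 5).
Mixing does better — 4×P and 2×C: weight 28 ≤ 30, strength 4·4 + 2·9 = 34.

34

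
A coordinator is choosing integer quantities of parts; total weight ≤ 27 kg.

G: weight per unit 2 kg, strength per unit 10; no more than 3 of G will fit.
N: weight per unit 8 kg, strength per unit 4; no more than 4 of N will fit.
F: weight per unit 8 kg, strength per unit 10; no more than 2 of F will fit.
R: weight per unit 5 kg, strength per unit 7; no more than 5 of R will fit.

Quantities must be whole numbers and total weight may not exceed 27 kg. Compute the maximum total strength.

Take 3×G and 4×R: weight 26 ≤ 27, strength 3·10 + 4·7 = 58.
G has the best ratio (10/2) and is taken to its limit of 3; remaining capacity is filled optimally with the others.

58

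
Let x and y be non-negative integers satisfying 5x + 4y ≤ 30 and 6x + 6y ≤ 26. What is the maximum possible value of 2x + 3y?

12

Relaxing integrality, the LP optimum is 13.00 at (x,y) = (0, 4.33), which is not an integer point.
(x,y)=(0,4): 5·0+4·4=16≤30, 6·0+6·4=24≤26, objective 12.
(x,y)=(1,3): 5·1+4·3=17≤30, 6·1+6·3=24≤26, objective 11.
(x,y)=(0,3): 5·0+4·3=12≤30, 6·0+6·3=18≤26, objective 9.
No feasible integer point exceeds 12.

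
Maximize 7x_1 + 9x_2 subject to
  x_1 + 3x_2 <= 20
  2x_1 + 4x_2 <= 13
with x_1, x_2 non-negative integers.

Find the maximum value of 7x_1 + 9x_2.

(x_1,x_2)=(6,0) is feasible, giving 42.
(x_1,x_2)=(5,0) is feasible, giving 35.
Maximum is 42 at (x_1,x_2)=(6,0).

42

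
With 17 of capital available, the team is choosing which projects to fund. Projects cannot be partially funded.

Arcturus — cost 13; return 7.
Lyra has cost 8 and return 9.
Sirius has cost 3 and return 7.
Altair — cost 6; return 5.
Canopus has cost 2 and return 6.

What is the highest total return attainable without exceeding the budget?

22

Allowing fractional choices, the relaxed optimum would be about 25.3, but projects are indivisible.
Lyra + Sirius + Canopus: cost 8 + 3 + 2 = 13 ≤ 17, return 9 + 7 + 6 = 22.
Lyra + Sirius + Altair: cost 8 + 3 + 6 = 17 ≤ 17, return 9 + 7 + 5 = 21.
Best is Lyra, Sirius, and Canopus with total return 22.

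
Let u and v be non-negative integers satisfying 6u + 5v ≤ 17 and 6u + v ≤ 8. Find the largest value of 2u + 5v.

(u,v)=(0,3): 6·0+5·3=15≤17, 6·0+1·3=3≤8, objective 15.
(u,v)=(1,2): 6·1+5·2=16≤17, 6·1+1·2=8≤8, objective 12.
No feasible integer point exceeds 15.

15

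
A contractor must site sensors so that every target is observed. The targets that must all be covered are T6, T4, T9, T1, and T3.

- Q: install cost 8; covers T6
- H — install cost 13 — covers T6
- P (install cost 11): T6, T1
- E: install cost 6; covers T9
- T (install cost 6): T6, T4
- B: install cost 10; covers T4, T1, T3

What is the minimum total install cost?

22

Choose E, T, and B: together they cover T6, T4, T9, T1, T3 — every target.
Total install cost: 6 + 6 + 10 = 22.
No cover costs less than 22.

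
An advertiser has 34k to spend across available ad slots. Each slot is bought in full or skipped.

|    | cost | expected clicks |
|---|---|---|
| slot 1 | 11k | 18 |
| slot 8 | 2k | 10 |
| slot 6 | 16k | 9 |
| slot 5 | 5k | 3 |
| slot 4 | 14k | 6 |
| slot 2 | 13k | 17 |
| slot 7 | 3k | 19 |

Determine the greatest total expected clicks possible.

Take slot 1, slot 8, slot 5, slot 2, and slot 7: cost 11 + 2 + 5 + 13 + 3 = 34 ≤ 34, expected clicks 18 + 10 + 3 + 17 + 19 = 67.
No other feasible combination does better.

67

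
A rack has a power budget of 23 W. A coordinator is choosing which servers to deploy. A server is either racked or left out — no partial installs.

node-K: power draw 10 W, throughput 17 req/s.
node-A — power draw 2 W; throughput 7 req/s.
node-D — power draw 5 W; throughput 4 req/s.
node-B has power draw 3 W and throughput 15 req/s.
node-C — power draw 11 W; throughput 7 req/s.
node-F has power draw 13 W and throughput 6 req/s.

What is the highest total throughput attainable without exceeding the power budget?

Allowing fractional choices, the relaxed optimum would be about 44.9, but servers are indivisible.
node-K + node-A + node-B: power draw 10 + 2 + 3 = 15 ≤ 23, throughput 17 + 7 + 15 = 39.
node-K + node-A + node-D + node-B: power draw 10 + 2 + 5 + 3 = 20 ≤ 23, throughput 17 + 7 + 4 + 15 = 43.
node-K + node-D + node-B: power draw 10 + 5 + 3 = 18 ≤ 23, throughput 17 + 4 + 15 = 36.
Best is node-K, node-A, node-D, and node-B with total throughput 43.

43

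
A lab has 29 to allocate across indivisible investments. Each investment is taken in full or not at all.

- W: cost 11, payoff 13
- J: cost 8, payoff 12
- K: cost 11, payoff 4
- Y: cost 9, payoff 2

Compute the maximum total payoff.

This is a 0-1 knapsack instance.
Allowing fractional choices, the relaxed optimum would be about 28.6, but investments are indivisible.
W + J: cost 11 + 8 = 19 ≤ 29, payoff 13 + 12 = 25.
W + J + Y: cost 11 + 8 + 9 = 28 ≤ 29, payoff 13 + 12 + 2 = 27.
J + K + Y: cost 8 + 11 + 9 = 28 ≤ 29, payoff 12 + 4 + 2 = 18.
Best is W, J, and Y with total payoff 27.

27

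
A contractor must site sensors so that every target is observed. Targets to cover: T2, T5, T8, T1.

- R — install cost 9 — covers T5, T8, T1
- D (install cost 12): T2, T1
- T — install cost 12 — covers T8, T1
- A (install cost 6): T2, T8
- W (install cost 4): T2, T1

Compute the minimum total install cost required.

13

Choose R and W: together they cover T2, T5, T8, T1 — every target.
Total install cost: 9 + 4 = 13.
No cover costs less than 13.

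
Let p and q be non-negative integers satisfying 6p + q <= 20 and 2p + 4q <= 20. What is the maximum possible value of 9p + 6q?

42

(p,q)=(2,4) is feasible, giving 42.
(p,q)=(3,2) is feasible, giving 39.
(p,q)=(2,3) is feasible, giving 36.
No feasible integer point exceeds 42.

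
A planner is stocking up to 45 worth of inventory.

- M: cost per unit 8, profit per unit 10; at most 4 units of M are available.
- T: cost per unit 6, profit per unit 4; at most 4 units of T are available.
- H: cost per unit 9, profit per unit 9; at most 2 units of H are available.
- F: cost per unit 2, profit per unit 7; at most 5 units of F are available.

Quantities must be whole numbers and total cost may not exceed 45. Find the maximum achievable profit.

F has the best ratio (7/2); taking only F gives at most 5×7 = 35 (stopped by the supply cap of 5).
Mixing does better — 4×M and 5×F: cost 42 ≤ 45, profit 4·10 + 5·7 = 75.

75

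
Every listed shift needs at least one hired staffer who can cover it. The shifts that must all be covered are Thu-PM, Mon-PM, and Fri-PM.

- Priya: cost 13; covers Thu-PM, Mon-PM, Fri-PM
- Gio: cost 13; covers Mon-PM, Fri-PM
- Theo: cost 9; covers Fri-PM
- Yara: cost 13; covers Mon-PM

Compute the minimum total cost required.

13

Priya alone covers Thu-PM, Mon-PM, Fri-PM — every shift.
Total cost: 13.
No cover costs less than 13.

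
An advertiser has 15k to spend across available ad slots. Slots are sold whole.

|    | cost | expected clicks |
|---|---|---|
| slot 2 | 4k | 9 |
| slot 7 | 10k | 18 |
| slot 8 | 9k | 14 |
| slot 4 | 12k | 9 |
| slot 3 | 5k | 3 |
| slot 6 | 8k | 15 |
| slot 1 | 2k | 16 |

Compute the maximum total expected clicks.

40

Treat it as a binary knapsack problem.
Take slot 2, slot 6, and slot 1: cost 4 + 8 + 2 = 14 ≤ 15, expected clicks 9 + 15 + 16 = 40.
No other feasible combination does better.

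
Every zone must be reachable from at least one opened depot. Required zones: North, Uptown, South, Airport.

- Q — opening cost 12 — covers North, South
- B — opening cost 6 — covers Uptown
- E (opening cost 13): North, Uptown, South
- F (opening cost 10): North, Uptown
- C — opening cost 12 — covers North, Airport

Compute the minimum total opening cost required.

25

Choose E and C: together they cover North, Uptown, South, Airport — every zone.
Total opening cost: 13 + 12 = 25.
No cover costs less than 25.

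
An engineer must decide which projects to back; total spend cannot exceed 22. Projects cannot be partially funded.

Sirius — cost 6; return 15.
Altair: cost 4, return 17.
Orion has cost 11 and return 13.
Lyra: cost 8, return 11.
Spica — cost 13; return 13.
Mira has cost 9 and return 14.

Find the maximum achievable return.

46

Treat it as a binary knapsack problem.
Allowing fractional choices, the relaxed optimum would be about 50.1, but projects are indivisible.
Sirius + Altair + Mira: cost 6 + 4 + 9 = 19 ≤ 22, return 15 + 17 + 14 = 46.
Sirius + Altair + Orion: cost 6 + 4 + 11 = 21 ≤ 22, return 15 + 17 + 13 = 45.
Best is Sirius, Altair, and Mira with total return 46.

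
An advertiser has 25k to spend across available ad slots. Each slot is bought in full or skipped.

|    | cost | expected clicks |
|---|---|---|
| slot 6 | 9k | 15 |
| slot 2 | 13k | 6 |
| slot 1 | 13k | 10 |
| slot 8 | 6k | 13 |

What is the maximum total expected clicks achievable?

28

Take slot 6 and slot 8: cost 9 + 6 = 15 ≤ 25, expected clicks 15 + 13 = 28.
No other feasible combination does better.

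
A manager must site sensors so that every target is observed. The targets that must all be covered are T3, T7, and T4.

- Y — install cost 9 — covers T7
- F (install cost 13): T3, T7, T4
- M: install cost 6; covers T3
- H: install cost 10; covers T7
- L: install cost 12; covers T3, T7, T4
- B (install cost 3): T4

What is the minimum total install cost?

12

The greedy cost-per-new-target heuristic would pick B, M, and Y for 18, but a cheaper cover exists.
L alone covers T3, T7, T4 — every target.
Total install cost: 12.
No cover costs less than 12.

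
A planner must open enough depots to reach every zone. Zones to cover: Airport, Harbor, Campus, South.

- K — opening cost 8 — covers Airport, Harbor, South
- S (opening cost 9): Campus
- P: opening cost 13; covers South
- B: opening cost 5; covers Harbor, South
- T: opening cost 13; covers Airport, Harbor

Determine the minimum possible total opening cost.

This is an integer covering problem.
The greedy cost-per-new-zone heuristic would pick B, K, and S for 22, but a cheaper cover exists.
Choose K and S: together they cover Airport, Harbor, Campus, South — every zone.
Total opening cost: 8 + 9 = 17.
No cover costs less than 17.

17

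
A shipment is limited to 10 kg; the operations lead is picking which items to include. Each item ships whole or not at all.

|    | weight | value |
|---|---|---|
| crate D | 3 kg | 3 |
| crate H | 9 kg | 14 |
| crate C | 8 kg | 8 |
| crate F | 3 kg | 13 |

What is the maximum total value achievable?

This is a 0-1 knapsack instance.
crate H: weight 9 ≤ 10, value 14.
crate F: weight 3 ≤ 10, value 13.
crate D + crate F: weight 3 + 3 = 6 ≤ 10, value 3 + 13 = 16.
Best is crate D and crate F with total value 16.

16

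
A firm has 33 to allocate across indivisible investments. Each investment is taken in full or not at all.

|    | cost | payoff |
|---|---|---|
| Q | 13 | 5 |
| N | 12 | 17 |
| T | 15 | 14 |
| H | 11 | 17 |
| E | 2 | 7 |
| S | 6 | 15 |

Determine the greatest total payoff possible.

56

N + H + E + S: cost 12 + 11 + 2 + 6 = 31 ≤ 33, payoff 17 + 17 + 7 + 15 = 56.
T + H + S: cost 15 + 11 + 6 = 32 ≤ 33, payoff 14 + 17 + 15 = 46.
N + H + S: cost 12 + 11 + 6 = 29 ≤ 33, payoff 17 + 17 + 15 = 49.
Best is N, H, E, and S with total payoff 56.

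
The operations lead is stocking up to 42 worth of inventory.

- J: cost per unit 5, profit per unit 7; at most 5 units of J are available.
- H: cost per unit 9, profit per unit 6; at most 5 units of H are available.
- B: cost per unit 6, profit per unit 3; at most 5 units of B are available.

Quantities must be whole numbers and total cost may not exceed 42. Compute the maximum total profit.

44

This is a bounded integer knapsack.
5×J, 1×H, and 1×B: cost 40 ≤ 42, profit 5·7 + 1·6 + 1·3 = 44.
5×J and 2×B: cost 37 ≤ 42, profit 5·7 + 2·3 = 41.
Best is 44.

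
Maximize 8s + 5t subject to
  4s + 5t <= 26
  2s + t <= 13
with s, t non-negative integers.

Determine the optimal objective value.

48

Relaxing integrality, the LP optimum is 52.00 at (s,t) = (6.5, 0), which is not an integer point.
(s,t)=(6,0): 4·6+5·0=24≤26, 2·6+1·0=12≤13, objective 48.
(s,t)=(5,1): 4·5+5·1=25≤26, 2·5+1·1=11≤13, objective 45.
(s,t)=(5,0): 4·5+5·0=20≤26, 2·5+1·0=10≤13, objective 40.
The best lattice point is (6,0), giving 48.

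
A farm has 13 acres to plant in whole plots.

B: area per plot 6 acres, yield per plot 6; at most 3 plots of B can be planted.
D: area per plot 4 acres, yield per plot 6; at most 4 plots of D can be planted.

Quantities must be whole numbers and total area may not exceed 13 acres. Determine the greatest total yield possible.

18

3×D: area 12 ≤ 13, yield 3·6 = 18.
2×D: area 8 ≤ 13, yield 2·6 = 12.
Best is 18.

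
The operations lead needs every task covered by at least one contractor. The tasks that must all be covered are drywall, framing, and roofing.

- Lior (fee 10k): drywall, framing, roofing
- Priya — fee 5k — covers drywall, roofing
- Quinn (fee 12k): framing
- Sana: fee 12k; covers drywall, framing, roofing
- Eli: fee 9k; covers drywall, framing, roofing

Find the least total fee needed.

The greedy cost-per-new-task heuristic would pick Priya and Eli for 14, but a cheaper cover exists.
Eli alone covers drywall, framing, roofing — every task.
Total fee: 9.
No cover costs less than 9.

9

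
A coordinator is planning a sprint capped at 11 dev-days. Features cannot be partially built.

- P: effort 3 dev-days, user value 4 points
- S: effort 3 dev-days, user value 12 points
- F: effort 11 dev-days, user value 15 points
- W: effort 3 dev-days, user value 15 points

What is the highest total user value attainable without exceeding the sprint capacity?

31

Take P, S, and W: effort 3 + 3 + 3 = 9 ≤ 11, user value 4 + 12 + 15 = 31.
No other feasible combination does better.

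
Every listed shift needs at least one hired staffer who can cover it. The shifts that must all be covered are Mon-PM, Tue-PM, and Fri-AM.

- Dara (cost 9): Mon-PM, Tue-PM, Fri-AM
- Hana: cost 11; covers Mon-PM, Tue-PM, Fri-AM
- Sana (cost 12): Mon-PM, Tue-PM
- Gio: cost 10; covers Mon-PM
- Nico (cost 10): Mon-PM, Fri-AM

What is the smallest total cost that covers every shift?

Dara alone covers Mon-PM, Tue-PM, Fri-AM — every shift.
Total cost: 9.
No cover costs less than 9.

9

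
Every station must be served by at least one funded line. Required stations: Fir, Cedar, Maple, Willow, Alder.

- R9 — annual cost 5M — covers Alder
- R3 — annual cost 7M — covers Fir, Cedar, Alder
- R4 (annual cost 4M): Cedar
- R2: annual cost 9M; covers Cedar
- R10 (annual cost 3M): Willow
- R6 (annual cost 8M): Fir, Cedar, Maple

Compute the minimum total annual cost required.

16

The greedy cost-per-new-station heuristic would pick R3, R10, and R6 for 18, but a cheaper cover exists.
Choose R9, R10, and R6: together they cover Fir, Cedar, Maple, Willow, Alder — every station.
Total annual cost: 5 + 3 + 8 = 16.
No cover costs less than 16.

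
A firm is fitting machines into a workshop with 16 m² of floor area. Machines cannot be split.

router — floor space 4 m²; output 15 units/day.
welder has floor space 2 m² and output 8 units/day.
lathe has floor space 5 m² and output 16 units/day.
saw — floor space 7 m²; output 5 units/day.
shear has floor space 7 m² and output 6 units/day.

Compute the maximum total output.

Take router, welder, and lathe: floor space 4 + 2 + 5 = 11 ≤ 16, output 15 + 8 + 16 = 39.
No other feasible combination does better.

39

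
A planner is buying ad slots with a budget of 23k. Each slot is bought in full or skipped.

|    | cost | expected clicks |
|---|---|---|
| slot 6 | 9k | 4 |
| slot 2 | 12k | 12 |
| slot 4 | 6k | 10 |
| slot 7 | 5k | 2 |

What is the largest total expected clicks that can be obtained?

This is a 0-1 knapsack instance.
Allowing fractional choices, the relaxed optimum would be about 24.2, but ad slots are indivisible.
slot 2 + slot 4: cost 12 + 6 = 18 ≤ 23, expected clicks 12 + 10 = 22.
slot 6 + slot 4 + slot 7: cost 9 + 6 + 5 = 20 ≤ 23, expected clicks 4 + 10 + 2 = 16.
slot 2 + slot 4 + slot 7: cost 12 + 6 + 5 = 23 ≤ 23, expected clicks 12 + 10 + 2 = 24.
Best is slot 2, slot 4, and slot 7 with total expected clicks 24.

24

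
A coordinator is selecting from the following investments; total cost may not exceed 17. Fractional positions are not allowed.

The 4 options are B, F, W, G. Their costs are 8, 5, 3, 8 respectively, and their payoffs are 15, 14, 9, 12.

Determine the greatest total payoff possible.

Treat it as a binary knapsack problem.
B + F: cost 8 + 5 = 13 ≤ 17, payoff 15 + 14 = 29.
F + W + G: cost 5 + 3 + 8 = 16 ≤ 17, payoff 14 + 9 + 12 = 35.
B + F + W: cost 8 + 5 + 3 = 16 ≤ 17, payoff 15 + 14 + 9 = 38.
Best is B, F, and W with total payoff 38.

38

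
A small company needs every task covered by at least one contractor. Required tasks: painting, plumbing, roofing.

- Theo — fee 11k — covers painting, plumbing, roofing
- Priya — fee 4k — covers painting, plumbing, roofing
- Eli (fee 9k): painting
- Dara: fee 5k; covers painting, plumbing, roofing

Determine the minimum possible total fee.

This is a weighted set-cover instance.
Priya alone covers painting, plumbing, roofing — every task.
Total fee: 4.
No cover costs less than 4.

4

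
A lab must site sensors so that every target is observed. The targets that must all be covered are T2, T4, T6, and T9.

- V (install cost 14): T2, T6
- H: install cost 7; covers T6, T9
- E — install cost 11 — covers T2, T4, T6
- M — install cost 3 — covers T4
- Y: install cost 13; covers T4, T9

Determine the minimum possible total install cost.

18

The greedy cost-per-new-target heuristic would pick M, H, and E for 21, but a cheaper cover exists.
Choose H and E: together they cover T2, T4, T6, T9 — every target.
Total install cost: 7 + 11 = 18.
No cover costs less than 18.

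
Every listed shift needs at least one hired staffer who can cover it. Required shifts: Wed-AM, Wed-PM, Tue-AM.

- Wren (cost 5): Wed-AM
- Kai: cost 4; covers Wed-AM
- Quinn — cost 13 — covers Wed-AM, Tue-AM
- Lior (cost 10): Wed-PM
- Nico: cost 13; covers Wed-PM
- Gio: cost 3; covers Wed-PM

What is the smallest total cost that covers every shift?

16

The greedy cost-per-new-shift heuristic would pick Gio, Kai, and Quinn for 20, but a cheaper cover exists.
Choose Quinn and Gio: together they cover Wed-AM, Wed-PM, Tue-AM — every shift.
Total cost: 13 + 3 = 16.
No cover costs less than 16.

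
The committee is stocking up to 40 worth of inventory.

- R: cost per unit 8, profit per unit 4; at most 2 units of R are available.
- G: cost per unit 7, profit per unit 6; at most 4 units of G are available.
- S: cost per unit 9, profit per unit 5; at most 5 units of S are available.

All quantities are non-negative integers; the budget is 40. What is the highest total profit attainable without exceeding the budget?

29

This is a bounded integer knapsack.
4×G and 1×S: cost 37 ≤ 40, profit 4·6 + 1·5 = 29.
3×G and 2×S: cost 39 ≤ 40, profit 3·6 + 2·5 = 28.
Best is 29.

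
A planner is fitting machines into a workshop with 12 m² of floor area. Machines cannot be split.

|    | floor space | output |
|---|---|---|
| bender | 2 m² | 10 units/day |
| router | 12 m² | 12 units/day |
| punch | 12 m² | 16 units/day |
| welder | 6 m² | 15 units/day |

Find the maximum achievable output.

Treat it as a binary knapsack problem.
Take bender and welder: floor space 2 + 6 = 8 ≤ 12, output 10 + 15 = 25.
No other feasible combination does better.

25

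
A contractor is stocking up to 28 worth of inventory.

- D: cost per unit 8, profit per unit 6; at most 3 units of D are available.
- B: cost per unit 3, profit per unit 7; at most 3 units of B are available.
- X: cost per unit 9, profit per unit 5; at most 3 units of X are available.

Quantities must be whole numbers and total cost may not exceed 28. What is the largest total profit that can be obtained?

This is a bounded integer knapsack.
B has the best ratio (7/3); taking only B gives at most 3×7 = 21 (stopped by the supply cap of 3).
Mixing does better — 2×D and 3×B: cost 25 ≤ 28, profit 2·6 + 3·7 = 33.

33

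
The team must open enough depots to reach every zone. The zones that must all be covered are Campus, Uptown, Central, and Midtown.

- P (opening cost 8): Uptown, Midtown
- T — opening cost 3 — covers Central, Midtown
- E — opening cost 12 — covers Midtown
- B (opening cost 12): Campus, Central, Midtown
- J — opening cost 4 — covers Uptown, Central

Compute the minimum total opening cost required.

16

The greedy cost-per-new-zone heuristic would pick T, J, and B for 19, but a cheaper cover exists.
Choose B and J: together they cover Campus, Uptown, Central, Midtown — every zone.
Total opening cost: 12 + 4 = 16.
No cover costs less than 16.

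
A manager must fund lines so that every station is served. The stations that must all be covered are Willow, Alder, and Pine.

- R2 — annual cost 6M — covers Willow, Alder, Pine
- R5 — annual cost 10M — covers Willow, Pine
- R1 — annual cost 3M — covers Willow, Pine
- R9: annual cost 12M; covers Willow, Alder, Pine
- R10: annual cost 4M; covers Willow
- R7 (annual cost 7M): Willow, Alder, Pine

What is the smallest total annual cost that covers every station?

6

This is a weighted set-cover instance.
The greedy cost-per-new-station heuristic would pick R1 and R2 for 9, but a cheaper cover exists.
R2 alone covers Willow, Alder, Pine — every station.
Total annual cost: 6.
No cover costs less than 6.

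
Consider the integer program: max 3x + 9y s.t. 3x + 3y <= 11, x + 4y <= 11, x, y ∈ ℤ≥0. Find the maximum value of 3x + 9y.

(x,y)=(1,2) is feasible, giving 21.
(x,y)=(0,2) is feasible, giving 18.
(x,y)=(2,1) is feasible, giving 15.
Maximum is 21 at (x,y)=(1,2).

21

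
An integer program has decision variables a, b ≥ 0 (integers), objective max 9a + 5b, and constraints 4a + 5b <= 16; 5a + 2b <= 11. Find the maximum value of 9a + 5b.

(a,b)=(1,2): 4·1+5·2=14≤16, 5·1+2·2=9≤11, objective 19.
(a,b)=(0,3): 4·0+5·3=15≤16, 5·0+2·3=6≤11, objective 15.
(a,b)=(1,1): 4·1+5·1=9≤16, 5·1+2·1=7≤11, objective 14.
(a,b)=(0,2): 4·0+5·2=10≤16, 5·0+2·2=4≤11, objective 10.
No feasible integer point exceeds 19.

19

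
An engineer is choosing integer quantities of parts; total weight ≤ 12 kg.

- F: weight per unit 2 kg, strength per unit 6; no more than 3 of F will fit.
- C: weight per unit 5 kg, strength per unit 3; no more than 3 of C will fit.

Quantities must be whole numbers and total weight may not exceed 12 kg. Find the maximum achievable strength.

21

F has the best ratio (6/2); taking only F gives at most 3×6 = 18 (stopped by the supply cap of 3).
Mixing does better — 3×F and 1×C: weight 11 ≤ 12, strength 3·6 + 1·3 = 21.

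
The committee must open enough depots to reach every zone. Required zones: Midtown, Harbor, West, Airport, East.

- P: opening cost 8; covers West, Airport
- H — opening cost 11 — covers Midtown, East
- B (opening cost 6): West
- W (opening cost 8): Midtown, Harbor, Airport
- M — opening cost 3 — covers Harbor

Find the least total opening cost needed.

The greedy cost-per-new-zone heuristic would pick W, B, and H for 25, but a cheaper cover exists.
Choose P, H, and M: together they cover Midtown, Harbor, West, Airport, East — every zone.
Total opening cost: 8 + 11 + 3 = 22.
No cover costs less than 22.

22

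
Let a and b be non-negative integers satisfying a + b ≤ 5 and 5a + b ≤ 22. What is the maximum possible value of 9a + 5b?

The continuous relaxation peaks at (4.25, 0.75) with value 42.00; rounding to a feasible lattice point costs some objective.
(a,b)=(4,1) is feasible, giving 41.
(a,b)=(3,2) is feasible, giving 37.
Maximum is 41 at (a,b)=(4,1).

41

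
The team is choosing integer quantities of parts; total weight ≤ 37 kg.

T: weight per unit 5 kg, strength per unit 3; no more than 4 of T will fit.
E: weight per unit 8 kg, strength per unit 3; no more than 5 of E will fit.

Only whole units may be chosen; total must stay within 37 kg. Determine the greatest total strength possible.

This is a bounded integer knapsack.
1×T and 4×E: weight 37 ≤ 37, strength 1·3 + 4·3 = 15.
4×T and 2×E: weight 36 ≤ 37, strength 4·3 + 2·3 = 18.
Best is 18.

18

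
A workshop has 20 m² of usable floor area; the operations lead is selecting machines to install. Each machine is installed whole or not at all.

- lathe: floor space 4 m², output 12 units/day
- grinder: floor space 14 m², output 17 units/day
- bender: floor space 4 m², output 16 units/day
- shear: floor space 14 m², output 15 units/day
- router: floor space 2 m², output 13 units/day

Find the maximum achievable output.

46

bender + shear + router: floor space 4 + 14 + 2 = 20 ≤ 20, output 16 + 15 + 13 = 44.
grinder + bender + router: floor space 14 + 4 + 2 = 20 ≤ 20, output 17 + 16 + 13 = 46.
Best is grinder, bender, and router with total output 46.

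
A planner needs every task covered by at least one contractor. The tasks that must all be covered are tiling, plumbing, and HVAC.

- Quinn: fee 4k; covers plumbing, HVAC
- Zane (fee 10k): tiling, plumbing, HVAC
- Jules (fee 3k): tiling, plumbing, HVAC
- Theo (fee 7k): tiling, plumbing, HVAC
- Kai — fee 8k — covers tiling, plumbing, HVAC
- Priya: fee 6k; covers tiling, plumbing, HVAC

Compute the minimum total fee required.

This is an integer covering problem.
Jules alone covers tiling, plumbing, HVAC — every task.
Total fee: 3.
No cover costs less than 3.

3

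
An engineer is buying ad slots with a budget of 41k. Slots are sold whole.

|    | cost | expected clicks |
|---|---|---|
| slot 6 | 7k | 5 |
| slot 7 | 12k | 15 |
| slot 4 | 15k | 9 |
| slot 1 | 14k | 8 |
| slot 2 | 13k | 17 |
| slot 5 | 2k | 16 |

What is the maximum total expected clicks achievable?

56

This is an integer program with binary decision variables.
Allowing fractional choices, the relaxed optimum would be about 57.2, but ad slots are indivisible.
slot 7 + slot 1 + slot 2 + slot 5: cost 12 + 14 + 13 + 2 = 41 ≤ 41, expected clicks 15 + 8 + 17 + 16 = 56.
slot 6 + slot 7 + slot 2 + slot 5: cost 7 + 12 + 13 + 2 = 34 ≤ 41, expected clicks 5 + 15 + 17 + 16 = 53.
Best is slot 7, slot 1, slot 2, and slot 5 with total expected clicks 56.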